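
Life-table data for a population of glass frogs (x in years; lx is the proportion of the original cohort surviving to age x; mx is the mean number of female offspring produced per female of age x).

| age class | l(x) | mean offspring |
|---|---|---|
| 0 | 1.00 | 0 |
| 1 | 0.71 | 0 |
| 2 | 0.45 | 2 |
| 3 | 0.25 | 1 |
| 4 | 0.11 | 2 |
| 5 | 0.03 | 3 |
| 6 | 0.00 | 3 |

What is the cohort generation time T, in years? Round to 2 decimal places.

lx·mx: 0, 0, 0.9, 0.25, 0.22, 0.09, 0 → R0 = 1.46
x·lx·mx: 0, 0, 1.8, 0.75, 0.88, 0.45, 0 → Σ = 3.88
T = 3.88 / 1.46 = 2.657534… → 2.66

2.66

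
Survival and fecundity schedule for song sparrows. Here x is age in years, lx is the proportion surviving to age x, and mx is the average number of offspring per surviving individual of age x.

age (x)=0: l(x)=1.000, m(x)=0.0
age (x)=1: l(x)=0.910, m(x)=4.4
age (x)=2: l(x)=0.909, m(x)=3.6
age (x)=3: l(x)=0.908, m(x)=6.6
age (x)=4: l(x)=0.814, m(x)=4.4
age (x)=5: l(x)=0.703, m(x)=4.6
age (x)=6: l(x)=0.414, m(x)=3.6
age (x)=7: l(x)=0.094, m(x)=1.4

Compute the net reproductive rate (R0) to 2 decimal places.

lx·mx by age: 0, 4.004, 3.2724, 5.9928, 3.5816, 3.2338, 1.4904, 0.1316
R0 = Σ lx·mx = 21.7066 → 21.71

21.71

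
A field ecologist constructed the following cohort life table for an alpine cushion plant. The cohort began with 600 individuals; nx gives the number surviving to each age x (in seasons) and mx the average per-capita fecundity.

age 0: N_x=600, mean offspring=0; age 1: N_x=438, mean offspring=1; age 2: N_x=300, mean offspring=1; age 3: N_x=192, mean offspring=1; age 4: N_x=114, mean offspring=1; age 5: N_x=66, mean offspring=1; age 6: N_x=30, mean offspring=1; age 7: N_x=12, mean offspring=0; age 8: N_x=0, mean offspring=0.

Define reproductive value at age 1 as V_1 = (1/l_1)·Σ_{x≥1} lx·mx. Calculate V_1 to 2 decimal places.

lx = nx/n0 = nx/600: 1, 0.73, 0.5, 0.32, 0.19, 0.11, 0.05, 0.02, 0
lx·mx for x ≥ 1: 0.73, 0.5, 0.32, 0.19, 0.11, 0.05, 0, 0 → sum = 1.9
V_1 = 1.9 / l_1 = 1.9 / 0.73 = 2.60274… → 2.60

2.60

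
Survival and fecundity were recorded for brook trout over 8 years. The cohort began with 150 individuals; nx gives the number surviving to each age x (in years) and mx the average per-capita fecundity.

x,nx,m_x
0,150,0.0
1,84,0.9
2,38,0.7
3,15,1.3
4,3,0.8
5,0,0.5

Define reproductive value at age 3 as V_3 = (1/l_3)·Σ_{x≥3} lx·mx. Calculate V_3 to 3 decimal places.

lx = nx/n0 = nx/150: 1, 0.56, 0.25333…, 0.1, 0.02, 0
lx·mx for x ≥ 3: 0.13, 0.016, 0 → sum = 0.146
V_3 = 0.146 / l_3 = 0.146 / 0.1 = 1.46 → 1.460

1.460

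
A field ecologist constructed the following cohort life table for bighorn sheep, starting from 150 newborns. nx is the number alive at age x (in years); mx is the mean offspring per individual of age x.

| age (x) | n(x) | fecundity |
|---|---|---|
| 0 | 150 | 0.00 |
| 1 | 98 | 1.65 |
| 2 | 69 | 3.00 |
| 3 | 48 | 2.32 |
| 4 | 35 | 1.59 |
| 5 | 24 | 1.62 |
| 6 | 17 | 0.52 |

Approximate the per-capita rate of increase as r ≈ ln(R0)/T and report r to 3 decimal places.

0.574

lx = nx/n0 = nx/150: 1, 0.65333…, 0.46, 0.32, 0.23333…, 0.16, 0.11333…
R0 = Σ lx·mx = 0 + 1.078… + 1.38 + 0.7424 + 0.371… + 0.2592 + 0.05893… = 3.889533…
Σ x·lx·mx = 9.1988…; T = 9.1988…/3.889533… = 2.36501…
r ≈ ln(R0)/T = ln(3.889533…)/2.36501… = 0.57433… → 0.574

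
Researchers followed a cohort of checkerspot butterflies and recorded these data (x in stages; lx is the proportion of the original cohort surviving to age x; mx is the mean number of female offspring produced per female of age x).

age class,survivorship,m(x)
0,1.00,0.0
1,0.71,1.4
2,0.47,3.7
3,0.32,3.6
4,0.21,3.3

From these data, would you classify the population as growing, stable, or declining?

R0 = Σ lx·mx = 0 + 0.994 + 1.739 + 1.152 + 0.693 = 4.578
R0 > 1, so the population is growing.

growing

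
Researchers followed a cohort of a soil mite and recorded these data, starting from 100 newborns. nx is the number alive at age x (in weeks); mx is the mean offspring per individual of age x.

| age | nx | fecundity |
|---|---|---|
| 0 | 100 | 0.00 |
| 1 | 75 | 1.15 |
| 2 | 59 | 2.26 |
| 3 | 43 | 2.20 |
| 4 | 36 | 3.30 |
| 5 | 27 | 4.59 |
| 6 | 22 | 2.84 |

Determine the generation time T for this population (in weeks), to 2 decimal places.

lx = nx/n0 = nx/100: 1, 0.75, 0.59, 0.43, 0.36, 0.27, 0.22
lx·mx: 0, 0.8625, 1.3334, 0.946, 1.188, 1.2393, 0.6248 → R0 = 6.194
x·lx·mx: 0, 0.8625, 2.6668, 2.838, 4.752, 6.1965, 3.7488 → Σ = 21.0646
T = 21.0646 / 6.194 = 3.400807… → 3.40

3.40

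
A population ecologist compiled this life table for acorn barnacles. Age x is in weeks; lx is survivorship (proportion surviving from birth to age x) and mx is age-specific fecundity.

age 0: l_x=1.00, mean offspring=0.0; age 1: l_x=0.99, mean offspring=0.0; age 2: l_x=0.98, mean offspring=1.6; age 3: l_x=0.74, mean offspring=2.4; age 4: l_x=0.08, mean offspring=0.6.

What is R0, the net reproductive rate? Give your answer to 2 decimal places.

3.39

lx·mx by age: 0, 0, 1.568, 1.776, 0.048
R0 = Σ lx·mx = 3.392 → 3.39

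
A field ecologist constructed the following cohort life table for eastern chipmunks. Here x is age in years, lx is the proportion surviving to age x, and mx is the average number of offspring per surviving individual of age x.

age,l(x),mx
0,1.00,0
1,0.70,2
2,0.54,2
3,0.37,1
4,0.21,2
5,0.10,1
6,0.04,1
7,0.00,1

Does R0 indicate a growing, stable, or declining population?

growing

R0 = Σ lx·mx = 0 + 1.4 + 1.08 + 0.37 + 0.42 + 0.1 + 0.04 + 0 = 3.41
R0 > 1, so the population is growing.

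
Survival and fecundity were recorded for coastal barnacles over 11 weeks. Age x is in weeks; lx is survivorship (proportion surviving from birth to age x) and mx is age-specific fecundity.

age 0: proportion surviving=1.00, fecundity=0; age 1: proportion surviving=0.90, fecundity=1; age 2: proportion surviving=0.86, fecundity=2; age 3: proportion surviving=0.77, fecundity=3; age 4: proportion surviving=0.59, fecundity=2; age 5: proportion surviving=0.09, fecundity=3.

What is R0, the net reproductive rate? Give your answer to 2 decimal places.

6.38

lx·mx by age: 0, 0.9, 1.72, 2.31, 1.18, 0.27
R0 = Σ lx·mx = 6.38 → 6.38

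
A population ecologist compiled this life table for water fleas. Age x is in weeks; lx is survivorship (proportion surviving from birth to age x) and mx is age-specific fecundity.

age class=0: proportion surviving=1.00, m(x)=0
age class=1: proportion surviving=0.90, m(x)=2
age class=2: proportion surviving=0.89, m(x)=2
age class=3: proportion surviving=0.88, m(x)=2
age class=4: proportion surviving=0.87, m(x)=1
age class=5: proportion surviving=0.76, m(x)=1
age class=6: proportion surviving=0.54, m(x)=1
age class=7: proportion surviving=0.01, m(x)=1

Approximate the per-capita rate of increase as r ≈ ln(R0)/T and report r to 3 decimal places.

0.715

R0 = Σ lx·mx = 0 + 1.8 + 1.78 + 1.76 + 0.87 + 0.76 + 0.54 + 0.01 = 7.52
Σ x·lx·mx = 21.23; T = 21.23/7.52 = 2.82314…
r ≈ ln(R0)/T = ln(7.52)/2.82314… = 0.71465… → 0.715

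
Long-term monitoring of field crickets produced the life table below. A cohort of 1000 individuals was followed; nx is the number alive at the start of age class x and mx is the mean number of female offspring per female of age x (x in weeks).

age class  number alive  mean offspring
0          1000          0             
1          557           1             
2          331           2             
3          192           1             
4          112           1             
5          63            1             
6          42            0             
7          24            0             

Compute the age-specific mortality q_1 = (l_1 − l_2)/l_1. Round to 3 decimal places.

lx = nx/n0 = nx/1000: 1, 0.557, 0.331, 0.192, 0.112, 0.063, 0.042, 0.024
q_1 = (l_1 − l_2) / l_1 = (0.557 − 0.331) / 0.557
     = 0.226 / 0.557 = 0.405745… → 0.406

0.406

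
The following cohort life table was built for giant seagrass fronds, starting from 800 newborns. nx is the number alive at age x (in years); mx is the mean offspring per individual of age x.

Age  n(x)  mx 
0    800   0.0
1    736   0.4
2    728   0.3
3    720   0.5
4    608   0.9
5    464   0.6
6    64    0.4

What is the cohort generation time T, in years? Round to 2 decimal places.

3.22

lx = nx/n0 = nx/800: 1, 0.92, 0.91, 0.9, 0.76, 0.58, 0.08
lx·mx: 0, 0.368, 0.273, 0.45, 0.684, 0.348, 0.032 → R0 = 2.155
x·lx·mx: 0, 0.368, 0.546, 1.35, 2.736, 1.74, 0.192 → Σ = 6.932
T = 6.932 / 2.155 = 3.216705… → 3.22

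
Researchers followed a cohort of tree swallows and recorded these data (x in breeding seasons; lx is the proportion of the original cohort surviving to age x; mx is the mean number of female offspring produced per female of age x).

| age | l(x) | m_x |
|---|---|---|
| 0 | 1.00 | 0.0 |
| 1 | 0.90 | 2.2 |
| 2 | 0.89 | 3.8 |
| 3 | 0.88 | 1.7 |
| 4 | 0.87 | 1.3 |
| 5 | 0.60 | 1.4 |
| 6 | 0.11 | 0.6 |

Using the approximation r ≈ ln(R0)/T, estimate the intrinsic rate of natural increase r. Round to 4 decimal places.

R0 = Σ lx·mx = 0 + 1.98 + 3.382 + 1.496 + 1.131 + 0.84 + 0.066 = 8.895
Σ x·lx·mx = 22.352; T = 22.352/8.895 = 2.51287…
r ≈ ln(R0)/T = ln(8.895)/2.51287… = 0.869718… → 0.8697

0.8697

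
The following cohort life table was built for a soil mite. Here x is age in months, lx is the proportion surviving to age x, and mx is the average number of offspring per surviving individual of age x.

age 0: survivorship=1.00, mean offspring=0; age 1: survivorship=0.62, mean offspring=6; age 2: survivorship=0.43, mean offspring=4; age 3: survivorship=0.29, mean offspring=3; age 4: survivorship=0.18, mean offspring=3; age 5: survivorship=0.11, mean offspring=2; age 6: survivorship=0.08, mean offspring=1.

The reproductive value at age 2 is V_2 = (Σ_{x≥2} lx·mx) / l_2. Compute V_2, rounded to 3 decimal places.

7.977

lx·mx for x ≥ 2: 1.72, 0.87, 0.54, 0.22, 0.08 → sum = 3.43
V_2 = 3.43 / l_2 = 3.43 / 0.43 = 7.976744… → 7.977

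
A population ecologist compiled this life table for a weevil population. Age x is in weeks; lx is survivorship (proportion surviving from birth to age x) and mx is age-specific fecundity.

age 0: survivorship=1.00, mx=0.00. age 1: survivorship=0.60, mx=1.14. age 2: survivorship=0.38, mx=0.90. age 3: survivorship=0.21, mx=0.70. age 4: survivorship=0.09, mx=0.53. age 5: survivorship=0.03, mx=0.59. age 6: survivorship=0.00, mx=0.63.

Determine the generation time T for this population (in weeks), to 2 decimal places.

1.69

lx·mx: 0, 0.684, 0.342, 0.147, 0.0477, 0.0177, 0 → R0 = 1.2384
x·lx·mx: 0, 0.684, 0.684, 0.441, 0.1908, 0.0885, 0 → Σ = 2.0883
T = 2.0883 / 1.2384 = 1.686289… → 1.69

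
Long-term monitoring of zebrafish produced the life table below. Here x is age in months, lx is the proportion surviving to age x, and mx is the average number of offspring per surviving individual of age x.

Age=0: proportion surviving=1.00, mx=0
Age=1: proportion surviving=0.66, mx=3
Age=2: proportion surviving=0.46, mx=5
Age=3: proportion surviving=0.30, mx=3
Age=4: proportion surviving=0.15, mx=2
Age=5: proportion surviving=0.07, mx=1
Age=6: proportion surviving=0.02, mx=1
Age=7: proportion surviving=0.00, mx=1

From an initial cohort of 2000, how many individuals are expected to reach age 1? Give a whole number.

Expected survivors = N0 · l_1 = 2000 × 0.66 = 1320 → 1320

1320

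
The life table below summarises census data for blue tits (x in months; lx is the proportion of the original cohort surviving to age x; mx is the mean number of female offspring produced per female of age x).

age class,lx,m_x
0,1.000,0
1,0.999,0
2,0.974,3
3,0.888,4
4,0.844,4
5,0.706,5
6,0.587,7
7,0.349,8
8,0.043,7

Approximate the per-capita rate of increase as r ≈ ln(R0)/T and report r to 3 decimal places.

0.660

R0 = Σ lx·mx = 0 + 0 + 2.922 + 3.552 + 3.376 + 3.53 + 4.109 + 2.792 + 0.301 = 20.582
Σ x·lx·mx = 94.26; T = 94.26/20.582 = 4.57973…
r ≈ ln(R0)/T = ln(20.582)/4.57973… = 0.66039… → 0.660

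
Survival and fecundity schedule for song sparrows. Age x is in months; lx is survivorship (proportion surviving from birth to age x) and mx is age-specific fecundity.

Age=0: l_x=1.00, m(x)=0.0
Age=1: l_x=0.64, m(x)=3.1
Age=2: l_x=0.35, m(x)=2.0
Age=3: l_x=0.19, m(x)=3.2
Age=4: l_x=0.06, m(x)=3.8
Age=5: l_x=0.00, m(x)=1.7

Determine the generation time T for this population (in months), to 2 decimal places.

lx·mx: 0, 1.984, 0.7, 0.608, 0.228, 0 → R0 = 3.52
x·lx·mx: 0, 1.984, 1.4, 1.824, 0.912, 0 → Σ = 6.12
T = 6.12 / 3.52 = 1.738636… → 1.74

1.74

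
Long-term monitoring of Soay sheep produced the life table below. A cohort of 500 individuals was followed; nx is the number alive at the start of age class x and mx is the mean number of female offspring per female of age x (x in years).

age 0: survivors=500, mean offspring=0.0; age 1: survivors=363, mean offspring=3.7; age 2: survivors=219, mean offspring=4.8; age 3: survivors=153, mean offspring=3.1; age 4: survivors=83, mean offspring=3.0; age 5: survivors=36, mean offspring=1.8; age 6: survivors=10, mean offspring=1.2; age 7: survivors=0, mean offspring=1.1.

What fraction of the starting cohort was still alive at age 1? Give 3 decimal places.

l_1 = n_1/n_0 = 363/500 = 0.726 → 0.726

0.726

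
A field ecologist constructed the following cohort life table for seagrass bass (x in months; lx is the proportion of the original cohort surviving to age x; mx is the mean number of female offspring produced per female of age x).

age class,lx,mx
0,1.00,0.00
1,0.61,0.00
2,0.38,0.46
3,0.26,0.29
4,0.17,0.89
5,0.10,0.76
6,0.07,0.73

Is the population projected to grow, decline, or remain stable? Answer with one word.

declining

R0 = Σ lx·mx = 0 + 0 + 0.1748 + 0.0754 + 0.1513 + 0.076 + 0.0511 = 0.5286
R0 < 1, so the population is declining.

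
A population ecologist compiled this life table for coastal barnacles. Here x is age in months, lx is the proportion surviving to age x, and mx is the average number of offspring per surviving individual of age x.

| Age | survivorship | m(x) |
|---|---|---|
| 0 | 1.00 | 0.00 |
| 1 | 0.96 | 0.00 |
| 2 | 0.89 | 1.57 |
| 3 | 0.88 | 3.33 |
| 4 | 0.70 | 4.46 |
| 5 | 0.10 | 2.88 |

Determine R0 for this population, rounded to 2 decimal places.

lx·mx by age: 0, 0, 1.3973, 2.9304, 3.122, 0.288
R0 = Σ lx·mx = 7.7377 → 7.74

7.74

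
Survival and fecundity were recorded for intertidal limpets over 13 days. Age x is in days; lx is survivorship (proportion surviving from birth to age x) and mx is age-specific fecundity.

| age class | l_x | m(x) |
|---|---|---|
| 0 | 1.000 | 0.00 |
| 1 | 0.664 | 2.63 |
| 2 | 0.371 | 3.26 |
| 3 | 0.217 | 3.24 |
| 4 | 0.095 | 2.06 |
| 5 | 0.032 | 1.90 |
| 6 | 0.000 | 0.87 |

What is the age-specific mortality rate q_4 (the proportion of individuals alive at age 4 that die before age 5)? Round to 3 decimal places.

0.663

q_4 = (l_4 − l_5) / l_4 = (0.095 − 0.032) / 0.095
     = 0.063 / 0.095 = 0.663158… → 0.663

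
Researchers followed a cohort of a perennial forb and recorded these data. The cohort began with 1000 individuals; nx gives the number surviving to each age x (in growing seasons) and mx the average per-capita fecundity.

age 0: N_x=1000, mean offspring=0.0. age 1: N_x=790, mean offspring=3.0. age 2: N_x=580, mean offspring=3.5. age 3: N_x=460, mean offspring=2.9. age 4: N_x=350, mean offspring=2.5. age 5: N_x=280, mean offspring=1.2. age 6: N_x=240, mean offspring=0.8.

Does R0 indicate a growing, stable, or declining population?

lx = nx/n0 = nx/1000: 1, 0.79, 0.58, 0.46, 0.35, 0.28, 0.24
R0 = Σ lx·mx = 0 + 2.37 + 2.03 + 1.334 + 0.875 + 0.336 + 0.192 = 7.137
R0 > 1, so the population is growing.

growing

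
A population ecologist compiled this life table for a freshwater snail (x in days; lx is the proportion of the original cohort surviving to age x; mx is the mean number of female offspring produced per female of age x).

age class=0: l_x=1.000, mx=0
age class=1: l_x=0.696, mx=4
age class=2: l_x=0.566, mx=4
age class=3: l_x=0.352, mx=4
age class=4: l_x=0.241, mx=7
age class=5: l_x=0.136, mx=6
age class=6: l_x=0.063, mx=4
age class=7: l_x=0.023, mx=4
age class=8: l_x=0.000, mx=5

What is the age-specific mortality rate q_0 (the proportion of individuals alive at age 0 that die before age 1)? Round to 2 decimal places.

0.30

q_0 = (l_0 − l_1) / l_0 = (1 − 0.696) / 1
     = 0.304 / 1 = 0.304 → 0.30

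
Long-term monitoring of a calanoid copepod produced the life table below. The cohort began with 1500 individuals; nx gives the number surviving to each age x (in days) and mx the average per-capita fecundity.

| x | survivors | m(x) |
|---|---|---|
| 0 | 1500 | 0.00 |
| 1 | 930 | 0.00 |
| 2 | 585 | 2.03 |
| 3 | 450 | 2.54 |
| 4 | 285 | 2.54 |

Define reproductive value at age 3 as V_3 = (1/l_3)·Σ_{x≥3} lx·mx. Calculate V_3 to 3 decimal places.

lx = nx/n0 = nx/1500: 1, 0.62, 0.39, 0.3, 0.19
lx·mx for x ≥ 3: 0.762, 0.4826 → sum = 1.2446
V_3 = 1.2446 / l_3 = 1.2446 / 0.3 = 4.148667… → 4.149

4.149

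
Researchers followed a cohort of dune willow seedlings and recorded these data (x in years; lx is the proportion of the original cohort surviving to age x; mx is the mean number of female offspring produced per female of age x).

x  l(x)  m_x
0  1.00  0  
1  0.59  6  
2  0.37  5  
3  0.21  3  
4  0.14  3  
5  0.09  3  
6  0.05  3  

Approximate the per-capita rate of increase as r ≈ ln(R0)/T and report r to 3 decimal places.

1.012

R0 = Σ lx·mx = 0 + 3.54 + 1.85 + 0.63 + 0.42 + 0.27 + 0.15 = 6.86
Σ x·lx·mx = 13.06; T = 13.06/6.86 = 1.90379…
r ≈ ln(R0)/T = ln(6.86)/1.90379… = 1.01151… → 1.012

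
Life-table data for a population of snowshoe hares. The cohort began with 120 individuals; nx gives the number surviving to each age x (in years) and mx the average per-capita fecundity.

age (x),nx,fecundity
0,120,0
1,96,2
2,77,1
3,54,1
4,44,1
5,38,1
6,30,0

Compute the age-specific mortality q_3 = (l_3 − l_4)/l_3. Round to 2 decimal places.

lx = nx/n0 = nx/120: 1, 0.8, 0.64167…, 0.45, 0.36667…, 0.31667…, 0.25
q_3 = (l_3 − l_4) / l_3 = (0.45 − 0.366667…) / 0.45
     = 0.083333… / 0.45 = 0.185185… → 0.19

0.19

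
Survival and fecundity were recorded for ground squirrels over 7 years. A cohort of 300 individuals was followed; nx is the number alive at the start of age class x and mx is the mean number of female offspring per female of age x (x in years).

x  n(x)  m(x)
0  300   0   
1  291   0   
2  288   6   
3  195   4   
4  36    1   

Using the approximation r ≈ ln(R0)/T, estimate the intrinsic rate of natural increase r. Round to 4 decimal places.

0.9155

lx = nx/n0 = nx/300: 1, 0.97, 0.96, 0.65, 0.12
R0 = Σ lx·mx = 0 + 0 + 5.76 + 2.6 + 0.12 = 8.48
Σ x·lx·mx = 19.8; T = 19.8/8.48 = 2.33491…
r ≈ ln(R0)/T = ln(8.48)/2.33491… = 0.915545… → 0.9155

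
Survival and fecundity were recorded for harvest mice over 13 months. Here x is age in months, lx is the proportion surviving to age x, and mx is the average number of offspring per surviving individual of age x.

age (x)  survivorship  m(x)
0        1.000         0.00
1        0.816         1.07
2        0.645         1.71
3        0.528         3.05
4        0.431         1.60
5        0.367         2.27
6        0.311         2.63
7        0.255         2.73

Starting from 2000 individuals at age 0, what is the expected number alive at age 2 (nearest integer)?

1290

Expected survivors = N0 · l_2 = 2000 × 0.645 = 1290 → 1290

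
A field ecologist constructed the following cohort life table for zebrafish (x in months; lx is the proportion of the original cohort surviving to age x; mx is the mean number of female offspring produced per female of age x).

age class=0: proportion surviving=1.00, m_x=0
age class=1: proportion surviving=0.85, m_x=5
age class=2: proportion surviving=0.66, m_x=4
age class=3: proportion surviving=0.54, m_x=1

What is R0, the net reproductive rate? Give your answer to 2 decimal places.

lx·mx by age: 0, 4.25, 2.64, 0.54
R0 = Σ lx·mx = 7.43 → 7.43

7.43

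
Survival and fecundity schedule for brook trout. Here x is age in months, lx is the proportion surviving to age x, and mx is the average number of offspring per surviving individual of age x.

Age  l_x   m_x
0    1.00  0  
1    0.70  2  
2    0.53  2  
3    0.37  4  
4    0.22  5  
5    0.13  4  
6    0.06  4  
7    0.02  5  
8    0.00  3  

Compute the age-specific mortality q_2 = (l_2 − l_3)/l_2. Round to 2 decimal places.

0.30

q_2 = (l_2 − l_3) / l_2 = (0.53 − 0.37) / 0.53
     = 0.16 / 0.53 = 0.301887… → 0.30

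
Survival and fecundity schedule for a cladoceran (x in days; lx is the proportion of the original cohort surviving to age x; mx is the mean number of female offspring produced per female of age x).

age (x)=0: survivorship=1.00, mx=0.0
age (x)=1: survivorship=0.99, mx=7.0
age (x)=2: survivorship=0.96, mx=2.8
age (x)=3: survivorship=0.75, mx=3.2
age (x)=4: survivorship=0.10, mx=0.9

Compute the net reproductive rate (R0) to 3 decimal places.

12.108

lx·mx by age: 0, 6.93, 2.688, 2.4, 0.09
R0 = Σ lx·mx = 12.108 → 12.108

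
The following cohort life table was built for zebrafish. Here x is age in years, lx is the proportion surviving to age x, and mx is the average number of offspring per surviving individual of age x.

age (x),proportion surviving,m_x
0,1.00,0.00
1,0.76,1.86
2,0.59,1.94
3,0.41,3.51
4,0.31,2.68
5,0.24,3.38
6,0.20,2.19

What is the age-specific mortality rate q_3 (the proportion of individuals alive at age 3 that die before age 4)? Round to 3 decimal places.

q_3 = (l_3 − l_4) / l_3 = (0.41 − 0.31) / 0.41
     = 0.1 / 0.41 = 0.243902… → 0.244

0.244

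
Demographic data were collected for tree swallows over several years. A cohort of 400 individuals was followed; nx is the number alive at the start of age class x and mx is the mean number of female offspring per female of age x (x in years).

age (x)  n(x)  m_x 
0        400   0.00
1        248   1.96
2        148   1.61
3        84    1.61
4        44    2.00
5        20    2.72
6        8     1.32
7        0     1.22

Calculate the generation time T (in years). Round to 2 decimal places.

2.03

lx = nx/n0 = nx/400: 1, 0.62, 0.37, 0.21, 0.11, 0.05, 0.02, 0
lx·mx: 0, 1.2152, 0.5957, 0.3381, 0.22, 0.136, 0.0264, 0 → R0 = 2.5314
x·lx·mx: 0, 1.2152, 1.1914, 1.0143, 0.88, 0.68, 0.1584, 0 → Σ = 5.1393
T = 5.1393 / 2.5314 = 2.03022… → 2.03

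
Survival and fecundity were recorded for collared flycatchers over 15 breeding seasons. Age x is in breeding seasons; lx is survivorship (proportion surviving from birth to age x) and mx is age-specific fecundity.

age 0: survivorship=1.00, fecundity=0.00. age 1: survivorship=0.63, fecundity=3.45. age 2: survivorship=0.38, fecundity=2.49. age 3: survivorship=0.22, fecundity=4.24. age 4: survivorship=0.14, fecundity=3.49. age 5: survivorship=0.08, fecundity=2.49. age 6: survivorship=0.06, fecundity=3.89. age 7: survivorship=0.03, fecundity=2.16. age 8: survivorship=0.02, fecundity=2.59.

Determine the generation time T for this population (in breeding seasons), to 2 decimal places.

2.37

lx·mx: 0, 2.1735, 0.9462, 0.9328, 0.4886, 0.1992, 0.2334, 0.0648, 0.0518 → R0 = 5.0903
x·lx·mx: 0, 2.1735, 1.8924, 2.7984, 1.9544, 0.996, 1.4004, 0.4536, 0.4144 → Σ = 12.0831
T = 12.0831 / 5.0903 = 2.37375… → 2.37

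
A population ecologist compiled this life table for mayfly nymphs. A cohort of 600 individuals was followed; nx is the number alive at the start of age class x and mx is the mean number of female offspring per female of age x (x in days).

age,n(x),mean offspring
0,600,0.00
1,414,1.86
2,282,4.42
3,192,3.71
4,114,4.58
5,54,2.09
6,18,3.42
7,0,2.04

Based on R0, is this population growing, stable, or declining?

lx = nx/n0 = nx/600: 1, 0.69, 0.47, 0.32, 0.19, 0.09, 0.03, 0
R0 = Σ lx·mx = 0 + 1.2834 + 2.0774 + 1.1872 + 0.8702 + 0.1881 + 0.1026 + 0 = 5.7089
R0 > 1, so the population is growing.

growing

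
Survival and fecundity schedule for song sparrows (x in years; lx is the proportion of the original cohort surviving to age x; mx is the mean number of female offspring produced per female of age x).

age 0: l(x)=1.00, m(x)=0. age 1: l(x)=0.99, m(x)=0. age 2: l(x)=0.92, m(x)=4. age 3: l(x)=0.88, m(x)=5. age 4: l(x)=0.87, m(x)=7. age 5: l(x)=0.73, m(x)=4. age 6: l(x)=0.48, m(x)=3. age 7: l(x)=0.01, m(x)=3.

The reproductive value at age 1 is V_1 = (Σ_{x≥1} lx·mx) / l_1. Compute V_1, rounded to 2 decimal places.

18.75

lx·mx for x ≥ 1: 0, 3.68, 4.4, 6.09, 2.92, 1.44, 0.03 → sum = 18.56
V_1 = 18.56 / l_1 = 18.56 / 0.99 = 18.747475… → 18.75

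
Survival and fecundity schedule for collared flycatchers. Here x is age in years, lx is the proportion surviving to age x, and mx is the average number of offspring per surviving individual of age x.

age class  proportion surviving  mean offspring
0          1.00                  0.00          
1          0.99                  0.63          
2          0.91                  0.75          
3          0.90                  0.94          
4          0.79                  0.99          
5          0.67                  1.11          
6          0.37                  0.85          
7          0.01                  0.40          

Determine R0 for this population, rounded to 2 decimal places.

4.00

lx·mx by age: 0, 0.6237, 0.6825, 0.846, 0.7821, 0.7437, 0.3145, 0.004
R0 = Σ lx·mx = 3.9965 → 4.00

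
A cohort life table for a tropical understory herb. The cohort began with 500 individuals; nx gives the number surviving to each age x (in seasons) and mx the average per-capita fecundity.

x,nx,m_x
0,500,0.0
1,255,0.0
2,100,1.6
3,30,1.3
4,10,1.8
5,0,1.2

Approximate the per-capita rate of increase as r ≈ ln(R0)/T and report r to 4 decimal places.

lx = nx/n0 = nx/500: 1, 0.51, 0.2, 0.06, 0.02, 0
R0 = Σ lx·mx = 0 + 0 + 0.32 + 0.078 + 0.036 + 0 = 0.434
Σ x·lx·mx = 1.018; T = 1.018/0.434 = 2.34562…
r ≈ ln(R0)/T = ln(0.434)/2.34562… = -0.355859… → -0.3559

-0.3559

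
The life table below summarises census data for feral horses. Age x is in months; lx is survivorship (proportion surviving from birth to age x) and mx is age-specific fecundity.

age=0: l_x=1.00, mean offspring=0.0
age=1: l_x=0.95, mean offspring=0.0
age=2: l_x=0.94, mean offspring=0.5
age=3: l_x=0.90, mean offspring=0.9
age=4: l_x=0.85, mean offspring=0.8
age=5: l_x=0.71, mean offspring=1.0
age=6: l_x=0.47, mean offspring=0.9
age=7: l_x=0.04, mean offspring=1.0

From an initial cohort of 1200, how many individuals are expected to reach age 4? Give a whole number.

1020

Expected survivors = N0 · l_4 = 1200 × 0.85 = 1020 → 1020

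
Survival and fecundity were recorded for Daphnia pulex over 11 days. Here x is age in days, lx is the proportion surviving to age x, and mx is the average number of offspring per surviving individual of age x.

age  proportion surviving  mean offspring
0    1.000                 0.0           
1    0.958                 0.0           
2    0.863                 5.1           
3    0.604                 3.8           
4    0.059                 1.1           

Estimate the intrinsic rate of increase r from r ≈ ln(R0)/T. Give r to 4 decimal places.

0.8103

R0 = Σ lx·mx = 0 + 0 + 4.4013 + 2.2952 + 0.0649 = 6.7614
Σ x·lx·mx = 15.9478; T = 15.9478/6.7614 = 2.35865…
r ≈ ln(R0)/T = ln(6.7614)/2.35865… = 0.810306… → 0.8103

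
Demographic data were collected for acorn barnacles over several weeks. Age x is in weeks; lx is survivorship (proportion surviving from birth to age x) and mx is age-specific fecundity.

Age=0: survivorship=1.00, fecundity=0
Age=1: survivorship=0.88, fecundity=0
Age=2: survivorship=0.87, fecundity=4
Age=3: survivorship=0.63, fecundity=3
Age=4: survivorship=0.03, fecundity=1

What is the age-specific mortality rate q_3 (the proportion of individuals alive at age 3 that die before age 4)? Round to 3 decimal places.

q_3 = (l_3 − l_4) / l_3 = (0.63 − 0.03) / 0.63
     = 0.6 / 0.63 = 0.952381… → 0.952

0.952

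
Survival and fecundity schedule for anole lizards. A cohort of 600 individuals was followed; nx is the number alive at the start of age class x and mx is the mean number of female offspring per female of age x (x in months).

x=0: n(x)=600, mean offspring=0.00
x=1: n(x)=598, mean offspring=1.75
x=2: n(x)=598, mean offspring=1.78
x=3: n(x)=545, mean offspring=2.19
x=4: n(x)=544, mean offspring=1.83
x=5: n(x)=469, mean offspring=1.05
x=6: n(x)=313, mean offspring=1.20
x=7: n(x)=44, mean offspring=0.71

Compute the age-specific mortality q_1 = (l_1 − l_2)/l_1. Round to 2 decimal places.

lx = nx/n0 = nx/600: 1, 0.99667…, 0.99667…, 0.90833…, 0.90667…, 0.78167…, 0.52167…, 0.07333…
q_1 = (l_1 − l_2) / l_1 = (0.996667… − 0.996667…) / 0.996667…
     = 0 / 0.996667… = 0 → 0.00

0.00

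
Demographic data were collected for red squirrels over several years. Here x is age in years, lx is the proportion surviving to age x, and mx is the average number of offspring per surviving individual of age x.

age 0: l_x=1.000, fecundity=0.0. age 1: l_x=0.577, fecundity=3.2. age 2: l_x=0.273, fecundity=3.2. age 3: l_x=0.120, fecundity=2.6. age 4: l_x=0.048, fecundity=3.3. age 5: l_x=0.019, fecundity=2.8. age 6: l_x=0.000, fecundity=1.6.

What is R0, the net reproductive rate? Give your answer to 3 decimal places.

3.244

lx·mx by age: 0, 1.8464, 0.8736, 0.312, 0.1584, 0.0532, 0
R0 = Σ lx·mx = 3.2436 → 3.244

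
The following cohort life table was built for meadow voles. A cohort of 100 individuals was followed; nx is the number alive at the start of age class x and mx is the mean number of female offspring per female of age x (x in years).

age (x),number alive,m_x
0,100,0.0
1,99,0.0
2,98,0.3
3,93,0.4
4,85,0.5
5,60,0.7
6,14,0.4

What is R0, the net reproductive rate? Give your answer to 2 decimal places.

lx = nx/n0 = nx/100: 1, 0.99, 0.98, 0.93, 0.85, 0.6, 0.14
lx·mx by age: 0, 0, 0.294, 0.372, 0.425, 0.42, 0.056
R0 = Σ lx·mx = 1.567 → 1.57

1.57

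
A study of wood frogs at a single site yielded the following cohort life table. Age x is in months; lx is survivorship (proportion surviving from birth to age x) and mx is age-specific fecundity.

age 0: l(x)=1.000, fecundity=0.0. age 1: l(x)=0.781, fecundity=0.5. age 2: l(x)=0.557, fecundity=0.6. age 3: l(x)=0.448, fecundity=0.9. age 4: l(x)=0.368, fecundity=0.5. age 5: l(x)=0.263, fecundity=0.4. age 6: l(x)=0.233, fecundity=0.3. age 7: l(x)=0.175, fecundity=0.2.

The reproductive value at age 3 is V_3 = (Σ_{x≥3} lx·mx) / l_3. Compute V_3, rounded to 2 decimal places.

1.78

lx·mx for x ≥ 3: 0.4032, 0.184, 0.1052, 0.0699, 0.035 → sum = 0.7973
V_3 = 0.7973 / l_3 = 0.7973 / 0.448 = 1.779688… → 1.78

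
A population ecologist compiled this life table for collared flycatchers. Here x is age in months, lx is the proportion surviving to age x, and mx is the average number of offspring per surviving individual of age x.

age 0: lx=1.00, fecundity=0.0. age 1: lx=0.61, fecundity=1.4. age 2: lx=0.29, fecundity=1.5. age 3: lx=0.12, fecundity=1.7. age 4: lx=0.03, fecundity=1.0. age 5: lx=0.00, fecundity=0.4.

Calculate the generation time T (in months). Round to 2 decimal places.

1.61

lx·mx: 0, 0.854, 0.435, 0.204, 0.03, 0 → R0 = 1.523
x·lx·mx: 0, 0.854, 0.87, 0.612, 0.12, 0 → Σ = 2.456
T = 2.456 / 1.523 = 1.612607… → 1.61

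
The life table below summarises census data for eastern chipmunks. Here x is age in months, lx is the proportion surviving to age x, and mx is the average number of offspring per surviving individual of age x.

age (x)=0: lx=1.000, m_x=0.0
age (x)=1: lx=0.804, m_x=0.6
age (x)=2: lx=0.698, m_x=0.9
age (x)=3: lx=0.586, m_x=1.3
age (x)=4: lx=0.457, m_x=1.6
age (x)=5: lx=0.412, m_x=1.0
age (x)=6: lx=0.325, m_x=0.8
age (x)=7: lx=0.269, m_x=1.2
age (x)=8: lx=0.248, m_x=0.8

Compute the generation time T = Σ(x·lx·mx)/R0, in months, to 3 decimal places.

lx·mx: 0, 0.4824, 0.6282, 0.7618, 0.7312, 0.412, 0.26, 0.3228, 0.1984 → R0 = 3.7968
x·lx·mx: 0, 0.4824, 1.2564, 2.2854, 2.9248, 2.06, 1.56, 2.2596, 1.5872 → Σ = 14.4158
T = 14.4158 / 3.7968 = 3.796829… → 3.797

3.797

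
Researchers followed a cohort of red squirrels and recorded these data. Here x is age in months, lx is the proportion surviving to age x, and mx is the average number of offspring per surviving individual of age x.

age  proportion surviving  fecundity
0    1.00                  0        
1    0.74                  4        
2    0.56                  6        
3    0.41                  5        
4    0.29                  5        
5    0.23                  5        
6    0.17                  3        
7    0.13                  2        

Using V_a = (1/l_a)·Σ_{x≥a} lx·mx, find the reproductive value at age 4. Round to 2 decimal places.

lx·mx for x ≥ 4: 1.45, 1.15, 0.51, 0.26 → sum = 3.37
V_4 = 3.37 / l_4 = 3.37 / 0.29 = 11.62069… → 11.62

11.62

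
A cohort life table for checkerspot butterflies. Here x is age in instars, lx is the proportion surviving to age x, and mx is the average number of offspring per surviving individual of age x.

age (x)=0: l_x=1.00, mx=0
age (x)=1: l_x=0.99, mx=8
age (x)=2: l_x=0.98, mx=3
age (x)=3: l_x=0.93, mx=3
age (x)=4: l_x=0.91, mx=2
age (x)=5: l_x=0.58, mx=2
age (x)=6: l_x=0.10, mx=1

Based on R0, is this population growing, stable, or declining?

growing

R0 = Σ lx·mx = 0 + 7.92 + 2.94 + 2.79 + 1.82 + 1.16 + 0.1 = 16.73
R0 > 1, so the population is growing.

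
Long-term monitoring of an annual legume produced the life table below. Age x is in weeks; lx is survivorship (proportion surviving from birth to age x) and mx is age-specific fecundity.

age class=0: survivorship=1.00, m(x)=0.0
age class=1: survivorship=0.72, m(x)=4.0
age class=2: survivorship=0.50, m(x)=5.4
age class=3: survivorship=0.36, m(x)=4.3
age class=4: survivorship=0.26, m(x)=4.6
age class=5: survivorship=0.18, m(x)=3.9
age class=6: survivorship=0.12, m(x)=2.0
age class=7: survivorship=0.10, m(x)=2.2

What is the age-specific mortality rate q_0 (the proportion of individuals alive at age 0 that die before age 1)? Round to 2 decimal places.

0.28

q_0 = (l_0 − l_1) / l_0 = (1 − 0.72) / 1
     = 0.28 / 1 = 0.28 → 0.28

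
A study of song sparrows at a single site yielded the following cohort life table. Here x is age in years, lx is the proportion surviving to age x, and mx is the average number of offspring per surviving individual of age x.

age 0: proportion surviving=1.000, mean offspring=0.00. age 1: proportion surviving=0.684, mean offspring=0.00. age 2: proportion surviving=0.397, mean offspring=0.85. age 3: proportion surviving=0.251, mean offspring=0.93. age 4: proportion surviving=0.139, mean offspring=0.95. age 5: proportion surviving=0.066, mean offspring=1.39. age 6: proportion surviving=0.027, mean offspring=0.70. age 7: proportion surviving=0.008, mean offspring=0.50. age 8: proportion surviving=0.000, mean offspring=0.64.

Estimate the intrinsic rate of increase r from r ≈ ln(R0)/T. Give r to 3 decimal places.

R0 = Σ lx·mx = 0 + 0 + 0.33745 + 0.23343 + 0.13205 + 0.09174 + 0.0189 + 0.004 + 0 = 0.81757
Σ x·lx·mx = 2.50349; T = 2.50349/0.81757 = 3.06211…
r ≈ ln(R0)/T = ln(0.81757)/3.06211… = -0.06578… → -0.066

-0.066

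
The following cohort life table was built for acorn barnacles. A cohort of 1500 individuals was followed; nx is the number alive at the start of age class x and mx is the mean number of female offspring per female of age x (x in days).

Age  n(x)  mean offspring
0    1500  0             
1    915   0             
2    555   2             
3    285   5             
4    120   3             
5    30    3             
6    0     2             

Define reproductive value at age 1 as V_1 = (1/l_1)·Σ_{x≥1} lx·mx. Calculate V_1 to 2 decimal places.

lx = nx/n0 = nx/1500: 1, 0.61, 0.37, 0.19, 0.08, 0.02, 0
lx·mx for x ≥ 1: 0, 0.74, 0.95, 0.24, 0.06, 0 → sum = 1.99
V_1 = 1.99 / l_1 = 1.99 / 0.61 = 3.262295… → 3.26

3.26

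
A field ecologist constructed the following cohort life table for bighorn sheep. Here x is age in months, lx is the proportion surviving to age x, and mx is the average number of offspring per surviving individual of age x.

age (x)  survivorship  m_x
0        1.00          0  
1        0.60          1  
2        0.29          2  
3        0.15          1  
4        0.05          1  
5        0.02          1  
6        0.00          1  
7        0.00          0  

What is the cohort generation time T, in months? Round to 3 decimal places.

1.793

lx·mx: 0, 0.6, 0.58, 0.15, 0.05, 0.02, 0, 0 → R0 = 1.4
x·lx·mx: 0, 0.6, 1.16, 0.45, 0.2, 0.1, 0, 0 → Σ = 2.51
T = 2.51 / 1.4 = 1.792857… → 1.793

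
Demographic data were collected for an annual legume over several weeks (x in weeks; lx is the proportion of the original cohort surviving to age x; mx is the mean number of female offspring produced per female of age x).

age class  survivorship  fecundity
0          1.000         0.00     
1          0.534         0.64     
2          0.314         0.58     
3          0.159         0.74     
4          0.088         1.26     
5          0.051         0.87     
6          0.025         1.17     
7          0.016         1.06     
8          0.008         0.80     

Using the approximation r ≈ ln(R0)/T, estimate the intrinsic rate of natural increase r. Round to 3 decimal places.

-0.067

R0 = Σ lx·mx = 0 + 0.34176 + 0.18212 + 0.11766 + 0.11088 + 0.04437 + 0.02925 + 0.01696 + 0.0064 = 0.8494
Σ x·lx·mx = 2.06977; T = 2.06977/0.8494 = 2.43674…
r ≈ ln(R0)/T = ln(0.8494)/2.43674… = -0.06698… → -0.067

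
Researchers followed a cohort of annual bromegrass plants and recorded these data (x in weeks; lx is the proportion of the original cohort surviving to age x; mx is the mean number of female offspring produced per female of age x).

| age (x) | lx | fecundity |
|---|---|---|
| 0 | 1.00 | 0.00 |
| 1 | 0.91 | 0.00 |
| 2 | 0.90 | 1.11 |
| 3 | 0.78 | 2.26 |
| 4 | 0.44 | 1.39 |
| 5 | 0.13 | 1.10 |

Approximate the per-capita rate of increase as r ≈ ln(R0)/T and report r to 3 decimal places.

R0 = Σ lx·mx = 0 + 0 + 0.999 + 1.7628 + 0.6116 + 0.143 = 3.5164
Σ x·lx·mx = 10.4478; T = 10.4478/3.5164 = 2.97116…
r ≈ ln(R0)/T = ln(3.5164)/2.97116… = 0.42321… → 0.423

0.423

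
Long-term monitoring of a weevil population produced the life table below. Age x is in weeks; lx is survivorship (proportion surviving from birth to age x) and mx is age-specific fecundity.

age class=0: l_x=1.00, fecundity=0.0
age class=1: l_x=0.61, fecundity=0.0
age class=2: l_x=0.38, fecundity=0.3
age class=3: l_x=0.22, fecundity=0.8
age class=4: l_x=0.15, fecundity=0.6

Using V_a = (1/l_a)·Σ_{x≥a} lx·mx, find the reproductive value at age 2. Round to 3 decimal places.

1.000

lx·mx for x ≥ 2: 0.114, 0.176, 0.09 → sum = 0.38
V_2 = 0.38 / l_2 = 0.38 / 0.38 = 1 → 1.000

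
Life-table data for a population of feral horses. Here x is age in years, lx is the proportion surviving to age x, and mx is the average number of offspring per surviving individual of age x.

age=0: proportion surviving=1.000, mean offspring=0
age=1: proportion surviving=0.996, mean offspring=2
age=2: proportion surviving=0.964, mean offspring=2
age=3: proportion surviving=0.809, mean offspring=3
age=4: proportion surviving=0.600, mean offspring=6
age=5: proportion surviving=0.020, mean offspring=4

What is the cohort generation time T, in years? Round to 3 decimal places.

lx·mx: 0, 1.992, 1.928, 2.427, 3.6, 0.08 → R0 = 10.027
x·lx·mx: 0, 1.992, 3.856, 7.281, 14.4, 0.4 → Σ = 27.929
T = 27.929 / 10.027 = 2.785379… → 2.785

2.785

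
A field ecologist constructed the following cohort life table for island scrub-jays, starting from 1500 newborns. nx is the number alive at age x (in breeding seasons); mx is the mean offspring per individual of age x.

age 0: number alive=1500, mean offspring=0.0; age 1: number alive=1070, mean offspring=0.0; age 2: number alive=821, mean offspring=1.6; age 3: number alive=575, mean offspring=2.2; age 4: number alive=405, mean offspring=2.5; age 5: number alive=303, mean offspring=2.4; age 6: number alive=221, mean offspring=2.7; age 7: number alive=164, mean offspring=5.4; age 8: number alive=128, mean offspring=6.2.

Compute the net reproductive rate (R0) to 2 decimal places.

lx = nx/n0 = nx/1500: 1, 0.71333…, 0.54733…, 0.38333…, 0.27, 0.202, 0.14733…, 0.10933…, 0.08533…
lx·mx by age: 0, 0, 0.875733…, 0.843333…, 0.675, 0.4848, 0.3978…, 0.5904…, 0.529067…
R0 = Σ lx·mx = 4.396133… → 4.40

4.40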